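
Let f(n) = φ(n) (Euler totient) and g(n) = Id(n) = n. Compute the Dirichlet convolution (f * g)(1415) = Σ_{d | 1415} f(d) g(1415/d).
(φ * Id)(1415) = 5085

Divisors of 1415: [1, 5, 283, 1415]. For each d | 1415:
  d = 1: φ(1) · Id(1415/1) = 1 · 1415 = 1415
  d = 5: φ(5) · Id(1415/5) = 4 · 283 = 1132
  d = 283: φ(283) · Id(1415/283) = 282 · 5 = 1410
  d = 1415: φ(1415) · Id(1415/1415) = 1128 · 1 = 1128
Summing: (φ * Id)(1415) = 1415 + 1132 + 1410 + 1128 = 5085.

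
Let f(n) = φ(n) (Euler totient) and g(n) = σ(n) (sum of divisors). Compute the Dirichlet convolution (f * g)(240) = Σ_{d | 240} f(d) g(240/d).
(φ * σ)(240) = 4800

Divisors of 240: [1, 2, 3, 4, 5, 6, 8, 10, 12, 15, 16, 20, 24, 30, 40, 48, 60, 80, 120, 240]. For each d | 240:
  d = 1: φ(1) · σ(240/1) = 1 · 744 = 744
  d = 2: φ(2) · σ(240/2) = 1 · 360 = 360
  d = 3: φ(3) · σ(240/3) = 2 · 186 = 372
  d = 4: φ(4) · σ(240/4) = 2 · 168 = 336
  d = 5: φ(5) · σ(240/5) = 4 · 124 = 496
  d = 6: φ(6) · σ(240/6) = 2 · 90 = 180
  d = 8: φ(8) · σ(240/8) = 4 · 72 = 288
  d = 10: φ(10) · σ(240/10) = 4 · 60 = 240
  d = 12: φ(12) · σ(240/12) = 4 · 42 = 168
  d = 15: φ(15) · σ(240/15) = 8 · 31 = 248
  d = 16: φ(16) · σ(240/16) = 8 · 24 = 192
  d = 20: φ(20) · σ(240/20) = 8 · 28 = 224
  d = 24: φ(24) · σ(240/24) = 8 · 18 = 144
  d = 30: φ(30) · σ(240/30) = 8 · 15 = 120
  d = 40: φ(40) · σ(240/40) = 16 · 12 = 192
  d = 48: φ(48) · σ(240/48) = 16 · 6 = 96
  d = 60: φ(60) · σ(240/60) = 16 · 7 = 112
  d = 80: φ(80) · σ(240/80) = 32 · 4 = 128
  d = 120: φ(120) · σ(240/120) = 32 · 3 = 96
  d = 240: φ(240) · σ(240/240) = 64 · 1 = 64
Summing: (φ * σ)(240) = 744 + 360 + 372 + 336 + 496 + 180 + 288 + 240 + 168 + 248 + 192 + 224 + 144 + 120 + 192 + 96 + 112 + 128 + 96 + 64 = 4800.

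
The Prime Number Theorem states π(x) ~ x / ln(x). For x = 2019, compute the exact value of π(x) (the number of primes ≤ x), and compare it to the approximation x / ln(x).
π(2019) = 306;  x/ln(x) ≈ 265.30;  relative error ≈ 13.30%.

Directly count primes up to 2019: π(2019) = 306. The PNT approximation gives 2019/ln(2019) ≈ 2019/7.61036 ≈ 265.30. Relative error (π(x) − x/ln(x)) / π(x) ≈ 13.30%; the approximation is known to undercount slightly (Li(x) is a better estimate).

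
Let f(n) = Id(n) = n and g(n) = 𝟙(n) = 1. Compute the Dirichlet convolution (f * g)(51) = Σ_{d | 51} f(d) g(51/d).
(Id * 𝟙)(51) = 72

Divisors of 51: [1, 3, 17, 51]. For each d | 51:
  d = 1: Id(1) · 𝟙(51/1) = 1 · 1 = 1
  d = 3: Id(3) · 𝟙(51/3) = 3 · 1 = 3
  d = 17: Id(17) · 𝟙(51/17) = 17 · 1 = 17
  d = 51: Id(51) · 𝟙(51/51) = 51 · 1 = 51
Summing: (Id * 𝟙)(51) = 1 + 3 + 17 + 51 = 72.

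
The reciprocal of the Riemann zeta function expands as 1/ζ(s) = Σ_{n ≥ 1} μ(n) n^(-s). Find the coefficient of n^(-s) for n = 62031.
μ(62031) = 1

Factor n = 62031 = 3 · 23 · 29 · 31. μ(n) = 0 if any exponent ≥ 2 (not squarefree); otherwise μ(n) = (−1)^{ω(n)} where ω(n) is the number of distinct prime factors. Applying: μ(62031) = 1.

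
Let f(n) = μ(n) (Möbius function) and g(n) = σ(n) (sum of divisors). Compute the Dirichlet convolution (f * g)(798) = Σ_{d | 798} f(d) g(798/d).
(μ * σ)(798) = 798

Divisors of 798: [1, 2, 3, 6, 7, 14, 19, 21, 38, 42, 57, 114, 133, 266, 399, 798]. For each d | 798:
  d = 1: μ(1) · σ(798/1) = 1 · 1920 = 1920
  d = 2: μ(2) · σ(798/2) = -1 · 640 = -640
  d = 3: μ(3) · σ(798/3) = -1 · 480 = -480
  d = 6: μ(6) · σ(798/6) = 1 · 160 = 160
  d = 7: μ(7) · σ(798/7) = -1 · 240 = -240
  d = 14: μ(14) · σ(798/14) = 1 · 80 = 80
  d = 19: μ(19) · σ(798/19) = -1 · 96 = -96
  d = 21: μ(21) · σ(798/21) = 1 · 60 = 60
  d = 38: μ(38) · σ(798/38) = 1 · 32 = 32
  d = 42: μ(42) · σ(798/42) = -1 · 20 = -20
  d = 57: μ(57) · σ(798/57) = 1 · 24 = 24
  d = 114: μ(114) · σ(798/114) = -1 · 8 = -8
  d = 133: μ(133) · σ(798/133) = 1 · 12 = 12
  d = 266: μ(266) · σ(798/266) = -1 · 4 = -4
  d = 399: μ(399) · σ(798/399) = -1 · 3 = -3
  d = 798: μ(798) · σ(798/798) = 1 · 1 = 1
Summing: (μ * σ)(798) = 1920 + -640 + -480 + 160 + -240 + 80 + -96 + 60 + 32 + -20 + 24 + -8 + 12 + -4 + -3 + 1 = 798.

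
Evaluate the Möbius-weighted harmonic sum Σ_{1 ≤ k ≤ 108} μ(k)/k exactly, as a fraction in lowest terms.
Σ μ(k)/k = -471587355397623908340013564541943736683/61104193276071414630466614650954086866535

Values of μ(k) for 1 ≤ k ≤ 108: μ(1) = 1, μ(2) = -1, μ(3) = -1, μ(5) = -1, μ(6) = 1, μ(7) = -1, μ(10) = 1, μ(11) = -1, μ(13) = -1, μ(14) = 1, μ(15) = 1, μ(17) = -1, μ(19) = -1, μ(21) = 1, μ(22) = 1, μ(23) = -1, μ(26) = 1, μ(29) = -1, μ(30) = -1, μ(31) = -1, μ(33) = 1, μ(34) = 1, μ(35) = 1, μ(37) = -1, μ(38) = 1, μ(39) = 1, μ(41) = -1, μ(42) = -1, μ(43) = -1, μ(46) = 1, μ(47) = -1, μ(51) = 1, μ(53) = -1, μ(55) = 1, μ(57) = 1, μ(58) = 1, μ(59) = -1, μ(61) = -1, μ(62) = 1, μ(65) = 1, μ(66) = -1, μ(67) = -1, μ(69) = 1, μ(70) = -1, μ(71) = -1, μ(73) = -1, μ(74) = 1, μ(77) = 1, μ(78) = -1, μ(79) = -1, μ(82) = 1, μ(83) = -1, μ(85) = 1, μ(86) = 1, μ(87) = 1, μ(89) = -1, μ(91) = 1, μ(93) = 1, μ(94) = 1, μ(95) = 1, μ(97) = -1, μ(101) = -1, μ(102) = -1, μ(103) = -1, μ(105) = -1, μ(106) = 1, μ(107) = -1, with μ = 0 on non-squarefree integers. Summing μ(k)/k for k where μ(k) ≠ 0 gives -471587355397623908340013564541943736683/61104193276071414630466614650954086866535 ≈ -0.0077. (PNT ⟺ this sum → 0 as n → ∞.)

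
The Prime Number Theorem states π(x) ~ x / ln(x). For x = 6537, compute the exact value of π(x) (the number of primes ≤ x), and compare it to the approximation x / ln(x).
π(6537) = 844;  x/ln(x) ≈ 744.09;  relative error ≈ 11.84%.

Directly count primes up to 6537: π(6537) = 844. The PNT approximation gives 6537/ln(6537) ≈ 6537/8.78523 ≈ 744.09. Relative error (π(x) − x/ln(x)) / π(x) ≈ 11.84%; the approximation is known to undercount slightly (Li(x) is a better estimate).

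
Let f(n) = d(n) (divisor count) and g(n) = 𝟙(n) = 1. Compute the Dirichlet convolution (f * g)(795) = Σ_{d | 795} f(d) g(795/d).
(d * 𝟙)(795) = 27

Divisors of 795: [1, 3, 5, 15, 53, 159, 265, 795]. For each d | 795:
  d = 1: d(1) · 𝟙(795/1) = 1 · 1 = 1
  d = 3: d(3) · 𝟙(795/3) = 2 · 1 = 2
  d = 5: d(5) · 𝟙(795/5) = 2 · 1 = 2
  d = 15: d(15) · 𝟙(795/15) = 4 · 1 = 4
  d = 53: d(53) · 𝟙(795/53) = 2 · 1 = 2
  d = 159: d(159) · 𝟙(795/159) = 4 · 1 = 4
  d = 265: d(265) · 𝟙(795/265) = 4 · 1 = 4
  d = 795: d(795) · 𝟙(795/795) = 8 · 1 = 8
Summing: (d * 𝟙)(795) = 1 + 2 + 2 + 4 + 2 + 4 + 4 + 8 = 27.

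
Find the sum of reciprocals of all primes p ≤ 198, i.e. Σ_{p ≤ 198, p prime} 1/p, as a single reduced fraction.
Σ 1/p = 76196574135067008118914163673288637004399442476398684669741544152346284384175423/39195588149163123383161804554421175259738677336198748467804183290796540382737190

π(198) = 45, so the primes ≤ 198 are [2, 3, 5, 7, 11, 13, 17, 19, 23, 29, 31, 37, 41, 43, 47, 53, 59, 61, 67, 71, 73, 79, 83, 89, 97, 101, 103, 107, 109, 113, 127, 131, 137, 139, 149, 151, 157, 163, 167, 173, 179, 181, 191, 193, 197]. Summing 1/p over these primes: 76196574135067008118914163673288637004399442476398684669741544152346284384175423/39195588149163123383161804554421175259738677336198748467804183290796540382737190 ≈ 1.9440. Mertens estimate ln ln(198) + 0.2615 ≈ 1.9270.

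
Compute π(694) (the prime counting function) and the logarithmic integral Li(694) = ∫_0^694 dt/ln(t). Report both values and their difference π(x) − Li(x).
π(694) = 125;  Li(694) ≈ 132.17;  π(x) − Li(x) ≈ -7.17.

Direct count of primes ≤ 694 gives π(694) = 125. Numerical evaluation of the logarithmic integral gives Li(694) ≈ 132.17. The difference π(x) − Li(x) ≈ -7.17 is typically negative for small/moderate x (Li(x) overestimates), though Littlewood's theorem shows this sign changes infinitely often.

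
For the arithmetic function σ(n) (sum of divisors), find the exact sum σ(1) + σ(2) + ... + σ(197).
Σ_{n ≤ 197} σ(n) = 31911

Compute σ(n) for each 1 ≤ n ≤ 197: σ(1) = 1, σ(2) = 3, σ(3) = 4, σ(4) = 7, σ(5) = 6, σ(6) = 12, σ(7) = 8, σ(8) = 15, σ(9) = 13, σ(10) = 18, σ(11) = 12, σ(12) = 28, σ(13) = 14, σ(14) = 24, σ(15) = 24, σ(16) = 31, σ(17) = 18, σ(18) = 39, σ(19) = 20, σ(20) = 42, σ(21) = 32, σ(22) = 36, σ(23) = 24, σ(24) = 60, σ(25) = 31, σ(26) = 42, σ(27) = 40, σ(28) = 56, σ(29) = 30, σ(30) = 72, σ(31) = 32, σ(32) = 63, σ(33) = 48, σ(34) = 54, σ(35) = 48, σ(36) = 91, σ(37) = 38, σ(38) = 60, σ(39) = 56, σ(40) = 90, σ(41) = 42, σ(42) = 96, σ(43) = 44, σ(44) = 84, σ(45) = 78, σ(46) = 72, σ(47) = 48, σ(48) = 124, σ(49) = 57, σ(50) = 93, σ(51) = 72, σ(52) = 98, σ(53) = 54, σ(54) = 120, σ(55) = 72, σ(56) = 120, σ(57) = 80, σ(58) = 90, σ(59) = 60, σ(60) = 168, σ(61) = 62, σ(62) = 96, σ(63) = 104, σ(64) = 127, σ(65) = 84, σ(66) = 144, σ(67) = 68, σ(68) = 126, σ(69) = 96, σ(70) = 144, σ(71) = 72, σ(72) = 195, σ(73) = 74, σ(74) = 114, σ(75) = 124, σ(76) = 140, σ(77) = 96, σ(78) = 168, σ(79) = 80, σ(80) = 186, σ(81) = 121, σ(82) = 126, σ(83) = 84, σ(84) = 224, σ(85) = 108, σ(86) = 132, σ(87) = 120, σ(88) = 180, σ(89) = 90, σ(90) = 234, σ(91) = 112, σ(92) = 168, σ(93) = 128, σ(94) = 144, σ(95) = 120, σ(96) = 252, σ(97) = 98, σ(98) = 171, σ(99) = 156, σ(100) = 217, σ(101) = 102, σ(102) = 216, σ(103) = 104, σ(104) = 210, σ(105) = 192, σ(106) = 162, σ(107) = 108, σ(108) = 280, σ(109) = 110, σ(110) = 216, σ(111) = 152, σ(112) = 248, σ(113) = 114, σ(114) = 240, σ(115) = 144, σ(116) = 210, σ(117) = 182, σ(118) = 180, σ(119) = 144, σ(120) = 360, σ(121) = 133, σ(122) = 186, σ(123) = 168, σ(124) = 224, σ(125) = 156, σ(126) = 312, σ(127) = 128, σ(128) = 255, σ(129) = 176, σ(130) = 252, σ(131) = 132, σ(132) = 336, σ(133) = 160, σ(134) = 204, σ(135) = 240, σ(136) = 270, σ(137) = 138, σ(138) = 288, σ(139) = 140, σ(140) = 336, σ(141) = 192, σ(142) = 216, σ(143) = 168, σ(144) = 403, σ(145) = 180, σ(146) = 222, σ(147) = 228, σ(148) = 266, σ(149) = 150, σ(150) = 372, σ(151) = 152, σ(152) = 300, σ(153) = 234, σ(154) = 288, σ(155) = 192, σ(156) = 392, σ(157) = 158, σ(158) = 240, σ(159) = 216, σ(160) = 378, σ(161) = 192, σ(162) = 363, σ(163) = 164, σ(164) = 294, σ(165) = 288, σ(166) = 252, σ(167) = 168, σ(168) = 480, σ(169) = 183, σ(170) = 324, σ(171) = 260, σ(172) = 308, σ(173) = 174, σ(174) = 360, σ(175) = 248, σ(176) = 372, σ(177) = 240, σ(178) = 270, σ(179) = 180, σ(180) = 546, σ(181) = 182, σ(182) = 336, σ(183) = 248, σ(184) = 360, σ(185) = 228, σ(186) = 384, σ(187) = 216, σ(188) = 336, σ(189) = 320, σ(190) = 360, σ(191) = 192, σ(192) = 508, σ(193) = 194, σ(194) = 294, σ(195) = 336, σ(196) = 399, σ(197) = 198. Summing all 197 values: 31911. (Average order: Σ_{n ≤ x} σ(n) ~ (π²/12) x². For x = 197, (π²/12)·197² ≈ 31919.12.)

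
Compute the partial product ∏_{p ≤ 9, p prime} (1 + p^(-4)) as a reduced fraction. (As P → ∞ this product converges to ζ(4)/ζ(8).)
∏ = 262011361/243101250

The primes p ≤ 9 are [2, 3, 5, 7]. For each, (1 + 1/p^4) = (p^4 + 1)/p^4. Multiplying these fractions over p ∈ [2, 3, 5, 7] gives 262011361/243101250. (In the limit P → ∞ this tends to ζ(4)/ζ(8).)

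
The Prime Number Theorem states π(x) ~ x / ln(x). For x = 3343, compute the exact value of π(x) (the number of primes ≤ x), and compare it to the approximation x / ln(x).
π(3343) = 471;  x/ln(x) ≈ 411.97;  relative error ≈ 12.53%.

Directly count primes up to 3343: π(3343) = 471. The PNT approximation gives 3343/ln(3343) ≈ 3343/8.11462 ≈ 411.97. Relative error (π(x) − x/ln(x)) / π(x) ≈ 12.53%; the approximation is known to undercount slightly (Li(x) is a better estimate).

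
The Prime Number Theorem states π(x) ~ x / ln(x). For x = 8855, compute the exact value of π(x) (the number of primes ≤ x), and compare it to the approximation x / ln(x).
π(8855) = 1103;  x/ln(x) ≈ 974.28;  relative error ≈ 11.67%.

Directly count primes up to 8855: π(8855) = 1103. The PNT approximation gives 8855/ln(8855) ≈ 8855/9.08874 ≈ 974.28. Relative error (π(x) − x/ln(x)) / π(x) ≈ 11.67%; the approximation is known to undercount slightly (Li(x) is a better estimate).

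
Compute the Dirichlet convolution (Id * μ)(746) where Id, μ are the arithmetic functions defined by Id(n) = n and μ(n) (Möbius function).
(Id * μ)(746) = 372

Divisors of 746: [1, 2, 373, 746]. For each d | 746:
  d = 1: Id(1) · μ(746/1) = 1 · 1 = 1
  d = 2: Id(2) · μ(746/2) = 2 · -1 = -2
  d = 373: Id(373) · μ(746/373) = 373 · -1 = -373
  d = 746: Id(746) · μ(746/746) = 746 · 1 = 746
Summing: (Id * μ)(746) = 1 + -2 + -373 + 746 = 372.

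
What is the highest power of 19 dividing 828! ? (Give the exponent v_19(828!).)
v_19(828!) = 45

Legendre's formula: v_p(n!) = Σ_{k ≥ 1} ⌊n / p^k⌋. For p = 19, n = 828, the terms are:
  ⌊828/19^1⌋ = ⌊828/19⌋ = 43
  ⌊828/19^2⌋ = ⌊828/361⌋ = 2
(the next term ⌊828/19^3⌋ = 0, terminating the sum). Summing: v_19(828!) = 43 + 2 = 45.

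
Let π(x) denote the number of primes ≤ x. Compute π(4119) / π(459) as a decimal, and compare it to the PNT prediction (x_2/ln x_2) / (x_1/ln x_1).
π(4119)/π(459) = 566/88 ≈ 6.4318;  PNT prediction ≈ 6.6080.

π(459) = 88 and π(4119) = 566, so π(4119)/π(459) ≈ 6.4318. The PNT-predicted ratio is (4119/ln(4119)) / (459/ln(459)) ≈ 6.6080. The two agree to within a few percent, as expected.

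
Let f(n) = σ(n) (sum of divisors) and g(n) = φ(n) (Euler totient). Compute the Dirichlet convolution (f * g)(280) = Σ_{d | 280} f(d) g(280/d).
(σ * φ)(280) = 4480

Divisors of 280: [1, 2, 4, 5, 7, 8, 10, 14, 20, 28, 35, 40, 56, 70, 140, 280]. For each d | 280:
  d = 1: σ(1) · φ(280/1) = 1 · 96 = 96
  d = 2: σ(2) · φ(280/2) = 3 · 48 = 144
  d = 4: σ(4) · φ(280/4) = 7 · 24 = 168
  d = 5: σ(5) · φ(280/5) = 6 · 24 = 144
  d = 7: σ(7) · φ(280/7) = 8 · 16 = 128
  d = 8: σ(8) · φ(280/8) = 15 · 24 = 360
  d = 10: σ(10) · φ(280/10) = 18 · 12 = 216
  d = 14: σ(14) · φ(280/14) = 24 · 8 = 192
  d = 20: σ(20) · φ(280/20) = 42 · 6 = 252
  d = 28: σ(28) · φ(280/28) = 56 · 4 = 224
  d = 35: σ(35) · φ(280/35) = 48 · 4 = 192
  d = 40: σ(40) · φ(280/40) = 90 · 6 = 540
  d = 56: σ(56) · φ(280/56) = 120 · 4 = 480
  d = 70: σ(70) · φ(280/70) = 144 · 2 = 288
  d = 140: σ(140) · φ(280/140) = 336 · 1 = 336
  d = 280: σ(280) · φ(280/280) = 720 · 1 = 720
Summing: (σ * φ)(280) = 96 + 144 + 168 + 144 + 128 + 360 + 216 + 192 + 252 + 224 + 192 + 540 + 480 + 288 + 336 + 720 = 4480.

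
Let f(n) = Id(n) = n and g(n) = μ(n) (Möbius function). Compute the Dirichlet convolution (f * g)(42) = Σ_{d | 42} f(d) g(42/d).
(Id * μ)(42) = 12

Divisors of 42: [1, 2, 3, 6, 7, 14, 21, 42]. For each d | 42:
  d = 1: Id(1) · μ(42/1) = 1 · -1 = -1
  d = 2: Id(2) · μ(42/2) = 2 · 1 = 2
  d = 3: Id(3) · μ(42/3) = 3 · 1 = 3
  d = 6: Id(6) · μ(42/6) = 6 · -1 = -6
  d = 7: Id(7) · μ(42/7) = 7 · 1 = 7
  d = 14: Id(14) · μ(42/14) = 14 · -1 = -14
  d = 21: Id(21) · μ(42/21) = 21 · -1 = -21
  d = 42: Id(42) · μ(42/42) = 42 · 1 = 42
Summing: (Id * μ)(42) = -1 + 2 + 3 + -6 + 7 + -14 + -21 + 42 = 12.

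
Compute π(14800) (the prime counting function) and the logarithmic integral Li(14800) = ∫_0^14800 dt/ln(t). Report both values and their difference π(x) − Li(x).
π(14800) = 1734;  Li(14800) ≈ 1755.81;  π(x) − Li(x) ≈ -21.81.

Direct count of primes ≤ 14800 gives π(14800) = 1734. Numerical evaluation of the logarithmic integral gives Li(14800) ≈ 1755.81. The difference π(x) − Li(x) ≈ -21.81 is typically negative for small/moderate x (Li(x) overestimates), though Littlewood's theorem shows this sign changes infinitely often.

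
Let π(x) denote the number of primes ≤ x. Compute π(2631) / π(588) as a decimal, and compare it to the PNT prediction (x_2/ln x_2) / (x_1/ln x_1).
π(2631)/π(588) = 381/107 ≈ 3.5607;  PNT prediction ≈ 3.6231.

π(588) = 107 and π(2631) = 381, so π(2631)/π(588) ≈ 3.5607. The PNT-predicted ratio is (2631/ln(2631)) / (588/ln(588)) ≈ 3.6231. The two agree to within a few percent, as expected.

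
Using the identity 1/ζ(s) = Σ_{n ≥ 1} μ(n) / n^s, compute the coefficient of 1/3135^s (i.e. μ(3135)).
μ(3135) = 1

Factor n = 3135 = 3 · 5 · 11 · 19. μ(n) = 0 if any exponent ≥ 2 (not squarefree); otherwise μ(n) = (−1)^{ω(n)} where ω(n) is the number of distinct prime factors. Applying: μ(3135) = 1.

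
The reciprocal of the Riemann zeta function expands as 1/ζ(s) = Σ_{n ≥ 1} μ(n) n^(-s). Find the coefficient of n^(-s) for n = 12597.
μ(12597) = 1

Factor n = 12597 = 3 · 13 · 17 · 19. μ(n) = 0 if any exponent ≥ 2 (not squarefree); otherwise μ(n) = (−1)^{ω(n)} where ω(n) is the number of distinct prime factors. Applying: μ(12597) = 1.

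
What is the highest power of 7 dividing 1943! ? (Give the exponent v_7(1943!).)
v_7(1943!) = 321

Legendre's formula: v_p(n!) = Σ_{k ≥ 1} ⌊n / p^k⌋. For p = 7, n = 1943, the terms are:
  ⌊1943/7^1⌋ = ⌊1943/7⌋ = 277
  ⌊1943/7^2⌋ = ⌊1943/49⌋ = 39
  ⌊1943/7^3⌋ = ⌊1943/343⌋ = 5
(the next term ⌊1943/7^4⌋ = 0, terminating the sum). Summing: v_7(1943!) = 277 + 39 + 5 = 321.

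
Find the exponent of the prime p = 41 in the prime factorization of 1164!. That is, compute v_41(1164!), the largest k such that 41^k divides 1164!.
v_41(1164!) = 28

Legendre's formula: v_p(n!) = Σ_{k ≥ 1} ⌊n / p^k⌋. For p = 41, n = 1164, the terms are:
  ⌊1164/41^1⌋ = ⌊1164/41⌋ = 28
(the next term ⌊1164/41^2⌋ = 0, terminating the sum). Summing: v_41(1164!) = 28 = 28.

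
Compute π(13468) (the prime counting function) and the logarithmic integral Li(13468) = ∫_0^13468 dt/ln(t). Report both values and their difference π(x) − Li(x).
π(13468) = 1596;  Li(13468) ≈ 1616.42;  π(x) − Li(x) ≈ -20.42.

Direct count of primes ≤ 13468 gives π(13468) = 1596. Numerical evaluation of the logarithmic integral gives Li(13468) ≈ 1616.42. The difference π(x) − Li(x) ≈ -20.42 is typically negative for small/moderate x (Li(x) overestimates), though Littlewood's theorem shows this sign changes infinitely often.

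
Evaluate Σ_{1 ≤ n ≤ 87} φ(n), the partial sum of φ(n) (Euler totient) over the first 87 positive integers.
Σ_{n ≤ 87} φ(n) = 2328

Compute φ(n) for each 1 ≤ n ≤ 87: φ(1) = 1, φ(2) = 1, φ(3) = 2, φ(4) = 2, φ(5) = 4, φ(6) = 2, φ(7) = 6, φ(8) = 4, φ(9) = 6, φ(10) = 4, φ(11) = 10, φ(12) = 4, φ(13) = 12, φ(14) = 6, φ(15) = 8, φ(16) = 8, φ(17) = 16, φ(18) = 6, φ(19) = 18, φ(20) = 8, φ(21) = 12, φ(22) = 10, φ(23) = 22, φ(24) = 8, φ(25) = 20, φ(26) = 12, φ(27) = 18, φ(28) = 12, φ(29) = 28, φ(30) = 8, φ(31) = 30, φ(32) = 16, φ(33) = 20, φ(34) = 16, φ(35) = 24, φ(36) = 12, φ(37) = 36, φ(38) = 18, φ(39) = 24, φ(40) = 16, φ(41) = 40, φ(42) = 12, φ(43) = 42, φ(44) = 20, φ(45) = 24, φ(46) = 22, φ(47) = 46, φ(48) = 16, φ(49) = 42, φ(50) = 20, φ(51) = 32, φ(52) = 24, φ(53) = 52, φ(54) = 18, φ(55) = 40, φ(56) = 24, φ(57) = 36, φ(58) = 28, φ(59) = 58, φ(60) = 16, φ(61) = 60, φ(62) = 30, φ(63) = 36, φ(64) = 32, φ(65) = 48, φ(66) = 20, φ(67) = 66, φ(68) = 32, φ(69) = 44, φ(70) = 24, φ(71) = 70, φ(72) = 24, φ(73) = 72, φ(74) = 36, φ(75) = 40, φ(76) = 36, φ(77) = 60, φ(78) = 24, φ(79) = 78, φ(80) = 32, φ(81) = 54, φ(82) = 40, φ(83) = 82, φ(84) = 24, φ(85) = 64, φ(86) = 42, φ(87) = 56. Summing all 87 values: 2328. (Average order: Σ_{n ≤ x} φ(n) ~ (3/π²) x². For x = 87, (3/π²)·87² ≈ 2300.70.)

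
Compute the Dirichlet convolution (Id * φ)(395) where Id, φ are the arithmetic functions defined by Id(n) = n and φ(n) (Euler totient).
(Id * φ)(395) = 1413

Divisors of 395: [1, 5, 79, 395]. For each d | 395:
  d = 1: Id(1) · φ(395/1) = 1 · 312 = 312
  d = 5: Id(5) · φ(395/5) = 5 · 78 = 390
  d = 79: Id(79) · φ(395/79) = 79 · 4 = 316
  d = 395: Id(395) · φ(395/395) = 395 · 1 = 395
Summing: (Id * φ)(395) = 312 + 390 + 316 + 395 = 1413.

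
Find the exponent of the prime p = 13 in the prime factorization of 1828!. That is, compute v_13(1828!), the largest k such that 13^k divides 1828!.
v_13(1828!) = 150

Legendre's formula: v_p(n!) = Σ_{k ≥ 1} ⌊n / p^k⌋. For p = 13, n = 1828, the terms are:
  ⌊1828/13^1⌋ = ⌊1828/13⌋ = 140
  ⌊1828/13^2⌋ = ⌊1828/169⌋ = 10
(the next term ⌊1828/13^3⌋ = 0, terminating the sum). Summing: v_13(1828!) = 140 + 10 = 150.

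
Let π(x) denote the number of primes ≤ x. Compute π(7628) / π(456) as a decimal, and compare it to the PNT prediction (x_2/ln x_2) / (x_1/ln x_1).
π(7628)/π(456) = 968/87 ≈ 11.1264;  PNT prediction ≈ 11.4566.

π(456) = 87 and π(7628) = 968, so π(7628)/π(456) ≈ 11.1264. The PNT-predicted ratio is (7628/ln(7628)) / (456/ln(456)) ≈ 11.4566. The two agree to within a few percent, as expected.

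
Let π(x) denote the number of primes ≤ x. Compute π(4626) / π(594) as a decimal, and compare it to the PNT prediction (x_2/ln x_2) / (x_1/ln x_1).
π(4626)/π(594) = 624/108 ≈ 5.7778;  PNT prediction ≈ 5.8938.

π(594) = 108 and π(4626) = 624, so π(4626)/π(594) ≈ 5.7778. The PNT-predicted ratio is (4626/ln(4626)) / (594/ln(594)) ≈ 5.8938. The two agree to within a few percent, as expected.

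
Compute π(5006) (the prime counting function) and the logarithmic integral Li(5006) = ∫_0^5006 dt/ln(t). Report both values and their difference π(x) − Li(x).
π(5006) = 670;  Li(5006) ≈ 684.99;  π(x) − Li(x) ≈ -14.99.

Direct count of primes ≤ 5006 gives π(5006) = 670. Numerical evaluation of the logarithmic integral gives Li(5006) ≈ 684.99. The difference π(x) − Li(x) ≈ -14.99 is typically negative for small/moderate x (Li(x) overestimates), though Littlewood's theorem shows this sign changes infinitely often.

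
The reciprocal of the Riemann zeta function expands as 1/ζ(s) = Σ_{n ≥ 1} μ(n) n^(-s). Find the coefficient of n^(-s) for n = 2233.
μ(2233) = -1

Factor n = 2233 = 7 · 11 · 29. μ(n) = 0 if any exponent ≥ 2 (not squarefree); otherwise μ(n) = (−1)^{ω(n)} where ω(n) is the number of distinct prime factors. Applying: μ(2233) = -1.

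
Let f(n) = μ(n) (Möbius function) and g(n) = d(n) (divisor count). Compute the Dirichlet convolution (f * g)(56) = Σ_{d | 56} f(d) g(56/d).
(μ * d)(56) = 1

Divisors of 56: [1, 2, 4, 7, 8, 14, 28, 56]. For each d | 56:
  d = 1: μ(1) · d(56/1) = 1 · 8 = 8
  d = 2: μ(2) · d(56/2) = -1 · 6 = -6
  d = 4: μ(4) · d(56/4) = 0 · 4 = 0
  d = 7: μ(7) · d(56/7) = -1 · 4 = -4
  d = 8: μ(8) · d(56/8) = 0 · 2 = 0
  d = 14: μ(14) · d(56/14) = 1 · 3 = 3
  d = 28: μ(28) · d(56/28) = 0 · 2 = 0
  d = 56: μ(56) · d(56/56) = 0 · 1 = 0
Summing: (μ * d)(56) = 8 + -6 + 0 + -4 + 0 + 3 + 0 + 0 = 1.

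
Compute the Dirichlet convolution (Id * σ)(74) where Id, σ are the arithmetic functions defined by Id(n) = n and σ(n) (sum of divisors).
(Id * σ)(74) = 375

Divisors of 74: [1, 2, 37, 74]. For each d | 74:
  d = 1: Id(1) · σ(74/1) = 1 · 114 = 114
  d = 2: Id(2) · σ(74/2) = 2 · 38 = 76
  d = 37: Id(37) · σ(74/37) = 37 · 3 = 111
  d = 74: Id(74) · σ(74/74) = 74 · 1 = 74
Summing: (Id * σ)(74) = 114 + 76 + 111 + 74 = 375.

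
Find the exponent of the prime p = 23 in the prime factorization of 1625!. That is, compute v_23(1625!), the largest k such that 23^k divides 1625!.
v_23(1625!) = 73

Legendre's formula: v_p(n!) = Σ_{k ≥ 1} ⌊n / p^k⌋. For p = 23, n = 1625, the terms are:
  ⌊1625/23^1⌋ = ⌊1625/23⌋ = 70
  ⌊1625/23^2⌋ = ⌊1625/529⌋ = 3
(the next term ⌊1625/23^3⌋ = 0, terminating the sum). Summing: v_23(1625!) = 70 + 3 = 73.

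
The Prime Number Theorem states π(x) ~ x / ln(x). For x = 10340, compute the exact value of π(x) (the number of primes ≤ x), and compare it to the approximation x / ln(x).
π(10340) = 1269;  x/ln(x) ≈ 1118.59;  relative error ≈ 11.85%.

Directly count primes up to 10340: π(10340) = 1269. The PNT approximation gives 10340/ln(10340) ≈ 10340/9.24378 ≈ 1118.59. Relative error (π(x) − x/ln(x)) / π(x) ≈ 11.85%; the approximation is known to undercount slightly (Li(x) is a better estimate).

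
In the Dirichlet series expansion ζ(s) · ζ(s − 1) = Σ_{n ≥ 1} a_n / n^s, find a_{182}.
σ(182) = 336

In the product (Σ m^0/m^s)(Σ k / k^s) = Σ (Σ_{d | n} d) / n^s, the coefficient of 1/n^s is σ(n) = Σ_{d | n} d. For n = 182, divisors are [1, 2, 7, 13, 14, 26, 91, 182]; summing: σ(182) = 336.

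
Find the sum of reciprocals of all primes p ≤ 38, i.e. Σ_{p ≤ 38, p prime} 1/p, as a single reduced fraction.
Σ 1/p = 11819186711467/7420738134810

π(38) = 12, so the primes ≤ 38 are [2, 3, 5, 7, 11, 13, 17, 19, 23, 29, 31, 37]. Summing 1/p over these primes: 11819186711467/7420738134810 ≈ 1.5927. Mertens estimate ln ln(38) + 0.2615 ≈ 1.5528.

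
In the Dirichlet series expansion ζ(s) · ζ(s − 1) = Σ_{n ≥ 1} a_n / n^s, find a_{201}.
σ(201) = 272

In the product (Σ m^0/m^s)(Σ k / k^s) = Σ (Σ_{d | n} d) / n^s, the coefficient of 1/n^s is σ(n) = Σ_{d | n} d. For n = 201, divisors are [1, 3, 67, 201]; summing: σ(201) = 272.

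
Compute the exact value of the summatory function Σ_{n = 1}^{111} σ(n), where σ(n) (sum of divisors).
Σ_{n ≤ 111} σ(n) = 10151

Compute σ(n) for each 1 ≤ n ≤ 111: σ(1) = 1, σ(2) = 3, σ(3) = 4, σ(4) = 7, σ(5) = 6, σ(6) = 12, σ(7) = 8, σ(8) = 15, σ(9) = 13, σ(10) = 18, σ(11) = 12, σ(12) = 28, σ(13) = 14, σ(14) = 24, σ(15) = 24, σ(16) = 31, σ(17) = 18, σ(18) = 39, σ(19) = 20, σ(20) = 42, σ(21) = 32, σ(22) = 36, σ(23) = 24, σ(24) = 60, σ(25) = 31, σ(26) = 42, σ(27) = 40, σ(28) = 56, σ(29) = 30, σ(30) = 72, σ(31) = 32, σ(32) = 63, σ(33) = 48, σ(34) = 54, σ(35) = 48, σ(36) = 91, σ(37) = 38, σ(38) = 60, σ(39) = 56, σ(40) = 90, σ(41) = 42, σ(42) = 96, σ(43) = 44, σ(44) = 84, σ(45) = 78, σ(46) = 72, σ(47) = 48, σ(48) = 124, σ(49) = 57, σ(50) = 93, σ(51) = 72, σ(52) = 98, σ(53) = 54, σ(54) = 120, σ(55) = 72, σ(56) = 120, σ(57) = 80, σ(58) = 90, σ(59) = 60, σ(60) = 168, σ(61) = 62, σ(62) = 96, σ(63) = 104, σ(64) = 127, σ(65) = 84, σ(66) = 144, σ(67) = 68, σ(68) = 126, σ(69) = 96, σ(70) = 144, σ(71) = 72, σ(72) = 195, σ(73) = 74, σ(74) = 114, σ(75) = 124, σ(76) = 140, σ(77) = 96, σ(78) = 168, σ(79) = 80, σ(80) = 186, σ(81) = 121, σ(82) = 126, σ(83) = 84, σ(84) = 224, σ(85) = 108, σ(86) = 132, σ(87) = 120, σ(88) = 180, σ(89) = 90, σ(90) = 234, σ(91) = 112, σ(92) = 168, σ(93) = 128, σ(94) = 144, σ(95) = 120, σ(96) = 252, σ(97) = 98, σ(98) = 171, σ(99) = 156, σ(100) = 217, σ(101) = 102, σ(102) = 216, σ(103) = 104, σ(104) = 210, σ(105) = 192, σ(106) = 162, σ(107) = 108, σ(108) = 280, σ(109) = 110, σ(110) = 216, σ(111) = 152. Summing all 111 values: 10151. (Average order: Σ_{n ≤ x} σ(n) ~ (π²/12) x². For x = 111, (π²/12)·111² ≈ 10133.62.)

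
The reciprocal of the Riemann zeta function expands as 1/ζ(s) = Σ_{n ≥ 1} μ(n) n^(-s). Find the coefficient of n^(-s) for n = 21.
μ(21) = 1

Factor n = 21 = 3 · 7. μ(n) = 0 if any exponent ≥ 2 (not squarefree); otherwise μ(n) = (−1)^{ω(n)} where ω(n) is the number of distinct prime factors. Applying: μ(21) = 1.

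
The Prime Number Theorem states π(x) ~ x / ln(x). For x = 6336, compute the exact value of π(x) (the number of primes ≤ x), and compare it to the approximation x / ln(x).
π(6336) = 824;  x/ln(x) ≈ 723.78;  relative error ≈ 12.16%.

Directly count primes up to 6336: π(6336) = 824. The PNT approximation gives 6336/ln(6336) ≈ 6336/8.75400 ≈ 723.78. Relative error (π(x) − x/ln(x)) / π(x) ≈ 12.16%; the approximation is known to undercount slightly (Li(x) is a better estimate).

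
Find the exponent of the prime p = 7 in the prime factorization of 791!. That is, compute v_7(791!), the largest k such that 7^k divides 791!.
v_7(791!) = 131

Legendre's formula: v_p(n!) = Σ_{k ≥ 1} ⌊n / p^k⌋. For p = 7, n = 791, the terms are:
  ⌊791/7^1⌋ = ⌊791/7⌋ = 113
  ⌊791/7^2⌋ = ⌊791/49⌋ = 16
  ⌊791/7^3⌋ = ⌊791/343⌋ = 2
(the next term ⌊791/7^4⌋ = 0, terminating the sum). Summing: v_7(791!) = 113 + 16 + 2 = 131.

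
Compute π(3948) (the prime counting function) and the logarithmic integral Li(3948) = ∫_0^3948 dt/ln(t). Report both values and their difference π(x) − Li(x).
π(3948) = 548;  Li(3948) ≈ 559.09;  π(x) − Li(x) ≈ -11.09.

Direct count of primes ≤ 3948 gives π(3948) = 548. Numerical evaluation of the logarithmic integral gives Li(3948) ≈ 559.09. The difference π(x) − Li(x) ≈ -11.09 is typically negative for small/moderate x (Li(x) overestimates), though Littlewood's theorem shows this sign changes infinitely often.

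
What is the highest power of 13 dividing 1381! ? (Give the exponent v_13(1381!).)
v_13(1381!) = 114

Legendre's formula: v_p(n!) = Σ_{k ≥ 1} ⌊n / p^k⌋. For p = 13, n = 1381, the terms are:
  ⌊1381/13^1⌋ = ⌊1381/13⌋ = 106
  ⌊1381/13^2⌋ = ⌊1381/169⌋ = 8
(the next term ⌊1381/13^3⌋ = 0, terminating the sum). Summing: v_13(1381!) = 106 + 8 = 114.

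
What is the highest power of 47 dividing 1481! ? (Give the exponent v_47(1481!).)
v_47(1481!) = 31

Legendre's formula: v_p(n!) = Σ_{k ≥ 1} ⌊n / p^k⌋. For p = 47, n = 1481, the terms are:
  ⌊1481/47^1⌋ = ⌊1481/47⌋ = 31
(the next term ⌊1481/47^2⌋ = 0, terminating the sum). Summing: v_47(1481!) = 31 = 31.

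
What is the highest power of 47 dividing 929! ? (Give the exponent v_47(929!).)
v_47(929!) = 19

Legendre's formula: v_p(n!) = Σ_{k ≥ 1} ⌊n / p^k⌋. For p = 47, n = 929, the terms are:
  ⌊929/47^1⌋ = ⌊929/47⌋ = 19
(the next term ⌊929/47^2⌋ = 0, terminating the sum). Summing: v_47(929!) = 19 = 19.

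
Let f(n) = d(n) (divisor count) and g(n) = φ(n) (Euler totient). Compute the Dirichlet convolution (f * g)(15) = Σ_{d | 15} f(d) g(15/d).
(d * φ)(15) = 24

Divisors of 15: [1, 3, 5, 15]. For each d | 15:
  d = 1: d(1) · φ(15/1) = 1 · 8 = 8
  d = 3: d(3) · φ(15/3) = 2 · 4 = 8
  d = 5: d(5) · φ(15/5) = 2 · 2 = 4
  d = 15: d(15) · φ(15/15) = 4 · 1 = 4
Summing: (d * φ)(15) = 8 + 8 + 4 + 4 = 24.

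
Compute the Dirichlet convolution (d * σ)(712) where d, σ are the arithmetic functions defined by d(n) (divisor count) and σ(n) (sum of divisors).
(d * σ)(712) = 3864

Divisors of 712: [1, 2, 4, 8, 89, 178, 356, 712]. For each d | 712:
  d = 1: d(1) · σ(712/1) = 1 · 1350 = 1350
  d = 2: d(2) · σ(712/2) = 2 · 630 = 1260
  d = 4: d(4) · σ(712/4) = 3 · 270 = 810
  d = 8: d(8) · σ(712/8) = 4 · 90 = 360
  d = 89: d(89) · σ(712/89) = 2 · 15 = 30
  d = 178: d(178) · σ(712/178) = 4 · 7 = 28
  d = 356: d(356) · σ(712/356) = 6 · 3 = 18
  d = 712: d(712) · σ(712/712) = 8 · 1 = 8
Summing: (d * σ)(712) = 1350 + 1260 + 810 + 360 + 30 + 28 + 18 + 8 = 3864.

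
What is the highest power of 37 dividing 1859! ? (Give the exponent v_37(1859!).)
v_37(1859!) = 51

Legendre's formula: v_p(n!) = Σ_{k ≥ 1} ⌊n / p^k⌋. For p = 37, n = 1859, the terms are:
  ⌊1859/37^1⌋ = ⌊1859/37⌋ = 50
  ⌊1859/37^2⌋ = ⌊1859/1369⌋ = 1
(the next term ⌊1859/37^3⌋ = 0, terminating the sum). Summing: v_37(1859!) = 50 + 1 = 51.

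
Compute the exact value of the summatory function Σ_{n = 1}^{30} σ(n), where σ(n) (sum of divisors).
Σ_{n ≤ 30} σ(n) = 762

Compute σ(n) for each 1 ≤ n ≤ 30: σ(1) = 1, σ(2) = 3, σ(3) = 4, σ(4) = 7, σ(5) = 6, σ(6) = 12, σ(7) = 8, σ(8) = 15, σ(9) = 13, σ(10) = 18, σ(11) = 12, σ(12) = 28, σ(13) = 14, σ(14) = 24, σ(15) = 24, σ(16) = 31, σ(17) = 18, σ(18) = 39, σ(19) = 20, σ(20) = 42, σ(21) = 32, σ(22) = 36, σ(23) = 24, σ(24) = 60, σ(25) = 31, σ(26) = 42, σ(27) = 40, σ(28) = 56, σ(29) = 30, σ(30) = 72. Summing all 30 values: 762. (Average order: Σ_{n ≤ x} σ(n) ~ (π²/12) x². For x = 30, (π²/12)·30² ≈ 740.22.)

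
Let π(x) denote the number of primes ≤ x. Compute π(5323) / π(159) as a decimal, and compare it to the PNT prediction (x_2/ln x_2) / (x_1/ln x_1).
π(5323)/π(159) = 705/37 ≈ 19.0541;  PNT prediction ≈ 19.7787.

π(159) = 37 and π(5323) = 705, so π(5323)/π(159) ≈ 19.0541. The PNT-predicted ratio is (5323/ln(5323)) / (159/ln(159)) ≈ 19.7787. The two agree to within a few percent, as expected.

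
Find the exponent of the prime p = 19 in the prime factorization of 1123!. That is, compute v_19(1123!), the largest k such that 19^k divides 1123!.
v_19(1123!) = 62

Legendre's formula: v_p(n!) = Σ_{k ≥ 1} ⌊n / p^k⌋. For p = 19, n = 1123, the terms are:
  ⌊1123/19^1⌋ = ⌊1123/19⌋ = 59
  ⌊1123/19^2⌋ = ⌊1123/361⌋ = 3
(the next term ⌊1123/19^3⌋ = 0, terminating the sum). Summing: v_19(1123!) = 59 + 3 = 62.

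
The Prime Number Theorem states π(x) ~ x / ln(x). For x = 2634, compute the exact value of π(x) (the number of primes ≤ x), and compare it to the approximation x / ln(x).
π(2634) = 382;  x/ln(x) ≈ 334.42;  relative error ≈ 12.45%.

Directly count primes up to 2634: π(2634) = 382. The PNT approximation gives 2634/ln(2634) ≈ 2634/7.87626 ≈ 334.42. Relative error (π(x) − x/ln(x)) / π(x) ≈ 12.45%; the approximation is known to undercount slightly (Li(x) is a better estimate).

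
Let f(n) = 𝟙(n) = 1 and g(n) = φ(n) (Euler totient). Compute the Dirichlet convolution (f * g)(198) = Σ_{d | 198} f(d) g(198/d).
(𝟙 * φ)(198) = 198

Divisors of 198: [1, 2, 3, 6, 9, 11, 18, 22, 33, 66, 99, 198]. For each d | 198:
  d = 1: 𝟙(1) · φ(198/1) = 1 · 60 = 60
  d = 2: 𝟙(2) · φ(198/2) = 1 · 60 = 60
  d = 3: 𝟙(3) · φ(198/3) = 1 · 20 = 20
  d = 6: 𝟙(6) · φ(198/6) = 1 · 20 = 20
  d = 9: 𝟙(9) · φ(198/9) = 1 · 10 = 10
  d = 11: 𝟙(11) · φ(198/11) = 1 · 6 = 6
  d = 18: 𝟙(18) · φ(198/18) = 1 · 10 = 10
  d = 22: 𝟙(22) · φ(198/22) = 1 · 6 = 6
  d = 33: 𝟙(33) · φ(198/33) = 1 · 2 = 2
  d = 66: 𝟙(66) · φ(198/66) = 1 · 2 = 2
  d = 99: 𝟙(99) · φ(198/99) = 1 · 1 = 1
  d = 198: 𝟙(198) · φ(198/198) = 1 · 1 = 1
Summing: (𝟙 * φ)(198) = 60 + 60 + 20 + 20 + 10 + 6 + 10 + 6 + 2 + 2 + 1 + 1 = 198.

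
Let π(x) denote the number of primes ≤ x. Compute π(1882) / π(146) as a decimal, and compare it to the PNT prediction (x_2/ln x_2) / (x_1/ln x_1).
π(1882)/π(146) = 289/34 ≈ 8.5000;  PNT prediction ≈ 8.5199.

π(146) = 34 and π(1882) = 289, so π(1882)/π(146) ≈ 8.5000. The PNT-predicted ratio is (1882/ln(1882)) / (146/ln(146)) ≈ 8.5199. The two agree to within a few percent, as expected.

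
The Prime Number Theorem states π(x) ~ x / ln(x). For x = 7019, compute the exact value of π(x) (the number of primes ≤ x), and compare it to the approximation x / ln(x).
π(7019) = 903;  x/ln(x) ≈ 792.54;  relative error ≈ 12.23%.

Directly count primes up to 7019: π(7019) = 903. The PNT approximation gives 7019/ln(7019) ≈ 7019/8.85638 ≈ 792.54. Relative error (π(x) − x/ln(x)) / π(x) ≈ 12.23%; the approximation is known to undercount slightly (Li(x) is a better estimate).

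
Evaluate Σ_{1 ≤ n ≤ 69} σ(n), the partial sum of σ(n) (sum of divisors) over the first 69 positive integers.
Σ_{n ≤ 69} σ(n) = 3921

Compute σ(n) for each 1 ≤ n ≤ 69: σ(1) = 1, σ(2) = 3, σ(3) = 4, σ(4) = 7, σ(5) = 6, σ(6) = 12, σ(7) = 8, σ(8) = 15, σ(9) = 13, σ(10) = 18, σ(11) = 12, σ(12) = 28, σ(13) = 14, σ(14) = 24, σ(15) = 24, σ(16) = 31, σ(17) = 18, σ(18) = 39, σ(19) = 20, σ(20) = 42, σ(21) = 32, σ(22) = 36, σ(23) = 24, σ(24) = 60, σ(25) = 31, σ(26) = 42, σ(27) = 40, σ(28) = 56, σ(29) = 30, σ(30) = 72, σ(31) = 32, σ(32) = 63, σ(33) = 48, σ(34) = 54, σ(35) = 48, σ(36) = 91, σ(37) = 38, σ(38) = 60, σ(39) = 56, σ(40) = 90, σ(41) = 42, σ(42) = 96, σ(43) = 44, σ(44) = 84, σ(45) = 78, σ(46) = 72, σ(47) = 48, σ(48) = 124, σ(49) = 57, σ(50) = 93, σ(51) = 72, σ(52) = 98, σ(53) = 54, σ(54) = 120, σ(55) = 72, σ(56) = 120, σ(57) = 80, σ(58) = 90, σ(59) = 60, σ(60) = 168, σ(61) = 62, σ(62) = 96, σ(63) = 104, σ(64) = 127, σ(65) = 84, σ(66) = 144, σ(67) = 68, σ(68) = 126, σ(69) = 96. Summing all 69 values: 3921. (Average order: Σ_{n ≤ x} σ(n) ~ (π²/12) x². For x = 69, (π²/12)·69² ≈ 3915.77.)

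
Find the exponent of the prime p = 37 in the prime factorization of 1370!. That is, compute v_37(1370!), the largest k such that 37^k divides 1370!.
v_37(1370!) = 38

Legendre's formula: v_p(n!) = Σ_{k ≥ 1} ⌊n / p^k⌋. For p = 37, n = 1370, the terms are:
  ⌊1370/37^1⌋ = ⌊1370/37⌋ = 37
  ⌊1370/37^2⌋ = ⌊1370/1369⌋ = 1
(the next term ⌊1370/37^3⌋ = 0, terminating the sum). Summing: v_37(1370!) = 37 + 1 = 38.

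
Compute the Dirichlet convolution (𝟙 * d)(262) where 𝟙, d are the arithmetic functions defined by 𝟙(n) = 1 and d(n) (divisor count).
(𝟙 * d)(262) = 9

Divisors of 262: [1, 2, 131, 262]. For each d | 262:
  d = 1: 𝟙(1) · d(262/1) = 1 · 4 = 4
  d = 2: 𝟙(2) · d(262/2) = 1 · 2 = 2
  d = 131: 𝟙(131) · d(262/131) = 1 · 2 = 2
  d = 262: 𝟙(262) · d(262/262) = 1 · 1 = 1
Summing: (𝟙 * d)(262) = 4 + 2 + 2 + 1 = 9.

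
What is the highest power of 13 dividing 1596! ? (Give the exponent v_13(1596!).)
v_13(1596!) = 131

Legendre's formula: v_p(n!) = Σ_{k ≥ 1} ⌊n / p^k⌋. For p = 13, n = 1596, the terms are:
  ⌊1596/13^1⌋ = ⌊1596/13⌋ = 122
  ⌊1596/13^2⌋ = ⌊1596/169⌋ = 9
(the next term ⌊1596/13^3⌋ = 0, terminating the sum). Summing: v_13(1596!) = 122 + 9 = 131.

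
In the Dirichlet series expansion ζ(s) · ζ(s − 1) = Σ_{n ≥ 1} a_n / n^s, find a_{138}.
σ(138) = 288

In the product (Σ m^0/m^s)(Σ k / k^s) = Σ (Σ_{d | n} d) / n^s, the coefficient of 1/n^s is σ(n) = Σ_{d | n} d. For n = 138, divisors are [1, 2, 3, 6, 23, 46, 69, 138]; summing: σ(138) = 288.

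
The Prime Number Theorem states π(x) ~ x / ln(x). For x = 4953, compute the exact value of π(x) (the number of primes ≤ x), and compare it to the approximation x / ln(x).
π(4953) = 662;  x/ln(x) ≈ 582.18;  relative error ≈ 12.06%.

Directly count primes up to 4953: π(4953) = 662. The PNT approximation gives 4953/ln(4953) ≈ 4953/8.50775 ≈ 582.18. Relative error (π(x) − x/ln(x)) / π(x) ≈ 12.06%; the approximation is known to undercount slightly (Li(x) is a better estimate).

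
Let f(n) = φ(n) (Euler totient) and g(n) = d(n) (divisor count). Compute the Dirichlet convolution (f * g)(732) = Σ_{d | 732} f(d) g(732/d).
(φ * d)(732) = 1736

Divisors of 732: [1, 2, 3, 4, 6, 12, 61, 122, 183, 244, 366, 732]. For each d | 732:
  d = 1: φ(1) · d(732/1) = 1 · 12 = 12
  d = 2: φ(2) · d(732/2) = 1 · 8 = 8
  d = 3: φ(3) · d(732/3) = 2 · 6 = 12
  d = 4: φ(4) · d(732/4) = 2 · 4 = 8
  d = 6: φ(6) · d(732/6) = 2 · 4 = 8
  d = 12: φ(12) · d(732/12) = 4 · 2 = 8
  d = 61: φ(61) · d(732/61) = 60 · 6 = 360
  d = 122: φ(122) · d(732/122) = 60 · 4 = 240
  d = 183: φ(183) · d(732/183) = 120 · 3 = 360
  d = 244: φ(244) · d(732/244) = 120 · 2 = 240
  d = 366: φ(366) · d(732/366) = 120 · 2 = 240
  d = 732: φ(732) · d(732/732) = 240 · 1 = 240
Summing: (φ * d)(732) = 12 + 8 + 12 + 8 + 8 + 8 + 360 + 240 + 360 + 240 + 240 + 240 = 1736.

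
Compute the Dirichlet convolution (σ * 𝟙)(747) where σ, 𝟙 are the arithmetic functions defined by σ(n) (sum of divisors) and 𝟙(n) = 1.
(σ * 𝟙)(747) = 1530

Divisors of 747: [1, 3, 9, 83, 249, 747]. For each d | 747:
  d = 1: σ(1) · 𝟙(747/1) = 1 · 1 = 1
  d = 3: σ(3) · 𝟙(747/3) = 4 · 1 = 4
  d = 9: σ(9) · 𝟙(747/9) = 13 · 1 = 13
  d = 83: σ(83) · 𝟙(747/83) = 84 · 1 = 84
  d = 249: σ(249) · 𝟙(747/249) = 336 · 1 = 336
  d = 747: σ(747) · 𝟙(747/747) = 1092 · 1 = 1092
Summing: (σ * 𝟙)(747) = 1 + 4 + 13 + 84 + 336 + 1092 = 1530.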